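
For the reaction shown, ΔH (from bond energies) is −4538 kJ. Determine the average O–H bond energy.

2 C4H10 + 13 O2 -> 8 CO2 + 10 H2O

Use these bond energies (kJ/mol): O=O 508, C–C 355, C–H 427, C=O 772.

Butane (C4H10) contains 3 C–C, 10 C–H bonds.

Let D be the O–H bond energy.
Σ(broken) = 6×355 + 20×427 + 13×508 = 17274
Σ(formed) = 16×772 + 20×D = 12352 + 20D
ΔH = Σ(broken) − Σ(formed) = (17274) − (12352 + 20D) = +4922 − 20D
Setting this equal to −4538 kJ gives 20D = 9460, so D = 473 kJ/mol.

D(O–H) ≈ 473 kJ/mol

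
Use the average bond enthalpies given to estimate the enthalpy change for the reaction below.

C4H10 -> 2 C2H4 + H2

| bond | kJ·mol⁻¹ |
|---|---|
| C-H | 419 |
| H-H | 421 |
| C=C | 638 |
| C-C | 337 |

Bonds broken (reactants):
  C-C: 3 × 337 = 1011
  C-H: 10 × 419 = 4190
  Σ(broken) = 5201 kJ
Bonds formed (products):
  C-H: 8 × 419 = 3352
  C=C: 2 × 638 = 1276
  H-H: 1 × 421 = 421
  Σ(formed) = 5049 kJ
ΔH = Σ(broken) − Σ(formed) = 5201 − 5049 = +152 kJ

ΔH ≈ +152 kJ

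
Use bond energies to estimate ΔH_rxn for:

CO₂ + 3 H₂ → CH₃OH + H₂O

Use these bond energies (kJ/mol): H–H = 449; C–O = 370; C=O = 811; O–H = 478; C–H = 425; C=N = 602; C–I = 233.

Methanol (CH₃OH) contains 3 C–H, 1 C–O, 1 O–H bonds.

Bonds broken (reactants):
  C=O: 2 × 811 = 1622
  H–H: 3 × 449 = 1347
  Σ(broken) = 2969 kJ
Bonds formed (products):
  C–H: 3 × 425 = 1275
  C–O: 1 × 370 = 370
  O–H: 3 × 478 = 1434
  Σ(formed) = 3079 kJ
ΔH = Σ(broken) − Σ(formed) = 2969 − 3079 = −110 kJ

ΔH ≈ −110 kJ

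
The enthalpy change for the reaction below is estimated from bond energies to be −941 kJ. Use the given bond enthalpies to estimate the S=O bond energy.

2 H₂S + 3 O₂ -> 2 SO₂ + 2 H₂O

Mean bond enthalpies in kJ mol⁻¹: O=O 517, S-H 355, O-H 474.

Let D be the S=O bond energy.
Σ(broken) = 3×517 + 4×355 = 2971
Σ(formed) = 4×474 + 4×D = 1896 + 4D
ΔH = Σ(broken) − Σ(formed) = (2971) − (1896 + 4D) = +1075 − 4D
Setting this equal to −941 kJ gives 4D = 2016, so D = 504 kJ/mol.

D(S=O) ≈ 504 kJ/mol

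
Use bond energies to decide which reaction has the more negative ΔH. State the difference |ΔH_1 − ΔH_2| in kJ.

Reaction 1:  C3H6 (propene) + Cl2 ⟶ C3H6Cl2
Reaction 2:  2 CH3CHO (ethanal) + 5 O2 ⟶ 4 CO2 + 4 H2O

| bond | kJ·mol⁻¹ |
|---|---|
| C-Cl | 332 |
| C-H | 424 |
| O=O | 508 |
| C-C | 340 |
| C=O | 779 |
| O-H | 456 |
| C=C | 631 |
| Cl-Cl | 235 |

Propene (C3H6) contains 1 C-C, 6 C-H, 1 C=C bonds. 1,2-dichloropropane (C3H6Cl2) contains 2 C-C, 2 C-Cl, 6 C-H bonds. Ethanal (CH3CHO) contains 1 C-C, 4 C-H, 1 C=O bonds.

Reaction 2, by 1572 kJ

Reaction 1:
  Bonds broken (reactants):
    C-C: 1 × 340 = 340
    C-H: 6 × 424 = 2544
    C=C: 1 × 631 = 631
    Cl-Cl: 1 × 235 = 235
    Σ(broken) = 3750 kJ
  Bonds formed (products):
    C-C: 2 × 340 = 680
    C-Cl: 2 × 332 = 664
    C-H: 6 × 424 = 2544
    Σ(formed) = 3888 kJ
  ΔH_1 = 3750 − 3888 = −138 kJ
Reaction 2:
  Bonds broken (reactants):
    C-C: 2 × 340 = 680
    C-H: 8 × 424 = 3392
    C=O: 2 × 779 = 1558
    O=O: 5 × 508 = 2540
    Σ(broken) = 8170 kJ
  Bonds formed (products):
    C=O: 8 × 779 = 6232
    O-H: 8 × 456 = 3648
    Σ(formed) = 9880 kJ
  ΔH_2 = 8170 − 9880 = −1710 kJ
ΔH_1 − ΔH_2 = +1572 kJ, so reaction 2 has the more negative ΔH; |ΔH_1 − ΔH_2| = 1572 kJ.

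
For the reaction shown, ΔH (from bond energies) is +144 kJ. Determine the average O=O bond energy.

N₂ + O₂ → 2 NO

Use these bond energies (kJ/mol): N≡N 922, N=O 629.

Let D be the O=O bond energy.
Σ(broken) = 1×922 + 1×D = 922 + D
Σ(formed) = 2×629 = 1258
ΔH = Σ(broken) − Σ(formed) = (922 + D) − (1258) = −336 + D
Setting this equal to +144 kJ gives D = 480 kJ/mol.

D(O=O) ≈ 480 kJ/mol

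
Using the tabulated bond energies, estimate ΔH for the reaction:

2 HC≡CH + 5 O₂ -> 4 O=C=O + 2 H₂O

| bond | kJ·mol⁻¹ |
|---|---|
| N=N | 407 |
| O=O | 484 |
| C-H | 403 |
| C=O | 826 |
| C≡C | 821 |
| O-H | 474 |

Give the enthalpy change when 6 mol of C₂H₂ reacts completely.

Bonds broken (reactants):
  C≡C: 2 × 821 = 1642
  C-H: 4 × 403 = 1612
  O=O: 5 × 484 = 2420
  Σ(broken) = 5674 kJ
Bonds formed (products):
  C=O: 8 × 826 = 6608
  O-H: 4 × 474 = 1896
  Σ(formed) = 8504 kJ
ΔH = Σ(broken) − Σ(formed) = 5674 − 8504 = −2830 kJ
For 3× the reaction as written: 3 × (−2830) = −8490 kJ

ΔH = −8490 kJ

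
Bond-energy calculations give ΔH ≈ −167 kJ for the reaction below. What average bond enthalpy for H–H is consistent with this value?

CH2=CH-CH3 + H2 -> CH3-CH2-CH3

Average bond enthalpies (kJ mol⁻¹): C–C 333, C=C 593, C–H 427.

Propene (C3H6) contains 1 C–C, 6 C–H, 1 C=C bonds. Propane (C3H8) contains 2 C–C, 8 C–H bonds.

D(H–H) ≈ 427 kJ/mol

Let D be the H–H bond energy.
Σ(broken) = 1×333 + 6×427 + 1×593 + 1×D = 3488 + D
Σ(formed) = 2×333 + 8×427 = 4082
ΔH = Σ(broken) − Σ(formed) = (3488 + D) − (4082) = −594 + D
Setting this equal to −167 kJ gives D = 427 kJ/mol.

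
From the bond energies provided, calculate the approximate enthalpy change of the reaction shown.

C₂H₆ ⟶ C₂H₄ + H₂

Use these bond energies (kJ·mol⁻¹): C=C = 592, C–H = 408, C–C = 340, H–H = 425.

Bonds broken (reactants):
  C–C: 1 × 340 = 340
  C–H: 6 × 408 = 2448
  Σ(broken) = 2788 kJ
Bonds formed (products):
  C–H: 4 × 408 = 1632
  C=C: 1 × 592 = 592
  H–H: 1 × 425 = 425
  Σ(formed) = 2649 kJ
ΔH = Σ(broken) − Σ(formed) = 2788 − 2649 = +139 kJ

ΔH ≈ +139 kJ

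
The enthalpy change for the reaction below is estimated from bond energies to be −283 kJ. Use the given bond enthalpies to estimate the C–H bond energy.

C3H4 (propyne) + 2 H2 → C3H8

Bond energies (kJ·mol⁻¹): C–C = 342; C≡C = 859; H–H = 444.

Let D be the C–H bond energy.
Σ(broken) = 1×859 + 1×342 + 4×D + 2×444 = 2089 + 4D
Σ(formed) = 2×342 + 8×D = 684 + 8D
ΔH = Σ(broken) − Σ(formed) = (2089 + 4D) − (684 + 8D) = +1405 − 4D
Setting this equal to −283 kJ gives 4D = 1688, so D = 422 kJ/mol.

D(C–H) ≈ 422 kJ/mol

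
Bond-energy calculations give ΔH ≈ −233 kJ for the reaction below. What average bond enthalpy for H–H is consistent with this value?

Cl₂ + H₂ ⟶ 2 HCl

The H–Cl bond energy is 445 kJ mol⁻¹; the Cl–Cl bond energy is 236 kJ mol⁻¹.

D(H–H) ≈ 421 kJ/mol

Let D be the H–H bond energy.
Σ(broken) = 1×236 + 1×D = 236 + D
Σ(formed) = 2×445 = 890
ΔH = Σ(broken) − Σ(formed) = (236 + D) − (890) = −654 + D
Setting this equal to −233 kJ gives D = 421 kJ/mol.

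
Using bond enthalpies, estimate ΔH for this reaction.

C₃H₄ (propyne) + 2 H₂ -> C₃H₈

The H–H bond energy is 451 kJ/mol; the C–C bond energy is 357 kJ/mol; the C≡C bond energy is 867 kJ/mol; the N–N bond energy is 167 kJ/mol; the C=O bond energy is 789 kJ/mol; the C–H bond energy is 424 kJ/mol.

ΔH ≈ −284 kJ

Bonds broken (reactants):
  C≡C: 1 × 867 = 867
  C–C: 1 × 357 = 357
  C–H: 4 × 424 = 1696
  H–H: 2 × 451 = 902
  Σ(broken) = 3822 kJ
Bonds formed (products):
  C–C: 2 × 357 = 714
  C–H: 8 × 424 = 3392
  Σ(formed) = 4106 kJ
ΔH = Σ(broken) − Σ(formed) = 3822 − 4106 = −284 kJ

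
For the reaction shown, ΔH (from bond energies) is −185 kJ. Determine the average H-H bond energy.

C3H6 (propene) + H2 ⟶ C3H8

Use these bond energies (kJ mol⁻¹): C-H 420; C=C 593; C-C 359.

D(H-H) ≈ 421 kJ/mol

Let D be the H-H bond energy.
Σ(broken) = 1×359 + 6×420 + 1×593 + 1×D = 3472 + D
Σ(formed) = 2×359 + 8×420 = 4078
ΔH = Σ(broken) − Σ(formed) = (3472 + D) − (4078) = −606 + D
Setting this equal to −185 kJ gives D = 421 kJ/mol.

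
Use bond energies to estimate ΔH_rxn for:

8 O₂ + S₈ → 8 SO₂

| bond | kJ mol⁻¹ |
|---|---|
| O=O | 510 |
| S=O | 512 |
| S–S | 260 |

Bonds broken (reactants):
  O=O: 8 × 510 = 4080
  S–S: 8 × 260 = 2080
  Σ(broken) = 6160 kJ
Bonds formed (products):
  S=O: 16 × 512 = 8192
  Σ(formed) = 8192 kJ
ΔH = Σ(broken) − Σ(formed) = 6160 − 8192 = −2032 kJ

ΔH ≈ −2032 kJ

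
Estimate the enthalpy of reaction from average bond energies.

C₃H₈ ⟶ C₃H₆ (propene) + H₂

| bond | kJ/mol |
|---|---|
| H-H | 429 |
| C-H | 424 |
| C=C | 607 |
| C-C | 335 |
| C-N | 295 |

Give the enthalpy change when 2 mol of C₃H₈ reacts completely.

Bonds broken (reactants):
  C-C: 2 × 335 = 670
  C-H: 8 × 424 = 3392
  Σ(broken) = 4062 kJ
Bonds formed (products):
  C-C: 1 × 335 = 335
  C-H: 6 × 424 = 2544
  C=C: 1 × 607 = 607
  H-H: 1 × 429 = 429
  Σ(formed) = 3915 kJ
ΔH = Σ(broken) − Σ(formed) = 4062 − 3915 = +147 kJ
For 2× the reaction as written: 2 × (+147) = +294 kJ

ΔH = +294 kJ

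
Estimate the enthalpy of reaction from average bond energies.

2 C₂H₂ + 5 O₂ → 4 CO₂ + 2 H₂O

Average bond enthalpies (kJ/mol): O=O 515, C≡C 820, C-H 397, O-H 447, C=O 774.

Bonds broken (reactants):
  C≡C: 2 × 820 = 1640
  C-H: 4 × 397 = 1588
  O=O: 5 × 515 = 2575
  Σ(broken) = 5803 kJ
Bonds formed (products):
  C=O: 8 × 774 = 6192
  O-H: 4 × 447 = 1788
  Σ(formed) = 7980 kJ
ΔH = Σ(broken) − Σ(formed) = 5803 − 7980 = −2177 kJ

ΔH ≈ −2177 kJ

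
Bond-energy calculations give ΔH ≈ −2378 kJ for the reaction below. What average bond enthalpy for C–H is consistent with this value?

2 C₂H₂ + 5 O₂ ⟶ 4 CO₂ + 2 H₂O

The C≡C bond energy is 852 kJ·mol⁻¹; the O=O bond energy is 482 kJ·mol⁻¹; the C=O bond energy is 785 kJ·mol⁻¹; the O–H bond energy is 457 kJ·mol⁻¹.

Let D be the C–H bond energy.
Σ(broken) = 2×852 + 4×D + 5×482 = 4114 + 4D
Σ(formed) = 8×785 + 4×457 = 8108
ΔH = Σ(broken) − Σ(formed) = (4114 + 4D) − (8108) = −3994 + 4D
Setting this equal to −2378 kJ gives 4D = 1616, so D = 404 kJ/mol.

D(C–H) ≈ 404 kJ/mol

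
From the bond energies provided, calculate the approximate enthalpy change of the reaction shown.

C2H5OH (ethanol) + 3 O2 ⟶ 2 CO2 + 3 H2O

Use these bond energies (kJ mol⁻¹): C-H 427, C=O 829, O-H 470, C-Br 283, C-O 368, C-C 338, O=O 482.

ΔH ≈ −1379 kJ

Bonds broken (reactants):
  C-C: 1 × 338 = 338
  C-H: 5 × 427 = 2135
  C-O: 1 × 368 = 368
  O-H: 1 × 470 = 470
  O=O: 3 × 482 = 1446
  Σ(broken) = 4757 kJ
Bonds formed (products):
  C=O: 4 × 829 = 3316
  O-H: 6 × 470 = 2820
  Σ(formed) = 6136 kJ
ΔH = Σ(broken) − Σ(formed) = 4757 − 6136 = −1379 kJ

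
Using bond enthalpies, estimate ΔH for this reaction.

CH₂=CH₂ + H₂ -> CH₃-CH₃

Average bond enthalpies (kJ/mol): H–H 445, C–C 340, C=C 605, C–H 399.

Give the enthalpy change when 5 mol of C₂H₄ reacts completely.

ΔH = −440 kJ

Bonds broken (reactants):
  C–H: 4 × 399 = 1596
  C=C: 1 × 605 = 605
  H–H: 1 × 445 = 445
  Σ(broken) = 2646 kJ
Bonds formed (products):
  C–C: 1 × 340 = 340
  C–H: 6 × 399 = 2394
  Σ(formed) = 2734 kJ
ΔH = Σ(broken) − Σ(formed) = 2646 − 2734 = −88 kJ
For 5× the reaction as written: 5 × (−88) = −440 kJ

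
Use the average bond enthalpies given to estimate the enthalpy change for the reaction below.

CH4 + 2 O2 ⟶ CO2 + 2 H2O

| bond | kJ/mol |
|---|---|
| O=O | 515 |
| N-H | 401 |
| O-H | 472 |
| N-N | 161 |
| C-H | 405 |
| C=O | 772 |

Bonds broken (reactants):
  C-H: 4 × 405 = 1620
  O=O: 2 × 515 = 1030
  Σ(broken) = 2650 kJ
Bonds formed (products):
  C=O: 2 × 772 = 1544
  O-H: 4 × 472 = 1888
  Σ(formed) = 3432 kJ
ΔH = Σ(broken) − Σ(formed) = 2650 − 3432 = −782 kJ

ΔH ≈ −782 kJ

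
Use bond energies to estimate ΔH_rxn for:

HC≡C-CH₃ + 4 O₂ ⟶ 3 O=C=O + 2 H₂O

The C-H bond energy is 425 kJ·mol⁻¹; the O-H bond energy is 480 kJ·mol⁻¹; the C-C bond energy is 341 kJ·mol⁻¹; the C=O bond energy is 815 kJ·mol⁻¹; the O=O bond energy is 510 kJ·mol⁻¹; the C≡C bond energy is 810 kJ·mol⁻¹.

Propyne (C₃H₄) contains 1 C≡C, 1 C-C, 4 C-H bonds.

Bonds broken (reactants):
  C≡C: 1 × 810 = 810
  C-C: 1 × 341 = 341
  C-H: 4 × 425 = 1700
  O=O: 4 × 510 = 2040
  Σ(broken) = 4891 kJ
Bonds formed (products):
  C=O: 6 × 815 = 4890
  O-H: 4 × 480 = 1920
  Σ(formed) = 6810 kJ
ΔH = Σ(broken) − Σ(formed) = 4891 − 6810 = −1919 kJ

ΔH ≈ −1919 kJ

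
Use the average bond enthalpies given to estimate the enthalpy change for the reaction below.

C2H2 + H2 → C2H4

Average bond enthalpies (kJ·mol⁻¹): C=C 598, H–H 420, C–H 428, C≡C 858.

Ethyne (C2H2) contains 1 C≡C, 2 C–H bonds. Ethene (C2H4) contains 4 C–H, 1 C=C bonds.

Bonds broken (reactants):
  C≡C: 1 × 858 = 858
  C–H: 2 × 428 = 856
  H–H: 1 × 420 = 420
  Σ(broken) = 2134 kJ
Bonds formed (products):
  C–H: 4 × 428 = 1712
  C=C: 1 × 598 = 598
  Σ(formed) = 2310 kJ
ΔH = Σ(broken) − Σ(formed) = 2134 − 2310 = −176 kJ

ΔH ≈ −176 kJ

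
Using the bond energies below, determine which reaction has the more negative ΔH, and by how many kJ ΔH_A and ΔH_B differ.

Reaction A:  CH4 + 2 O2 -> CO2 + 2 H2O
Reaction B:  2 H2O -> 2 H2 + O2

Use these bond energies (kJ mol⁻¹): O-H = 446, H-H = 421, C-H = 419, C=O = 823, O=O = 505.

Reaction A:
  Bonds broken (reactants):
    C-H: 4 × 419 = 1676
    O=O: 2 × 505 = 1010
    Σ(broken) = 2686 kJ
  Bonds formed (products):
    C=O: 2 × 823 = 1646
    O-H: 4 × 446 = 1784
    Σ(formed) = 3430 kJ
  ΔH_A = 2686 − 3430 = −744 kJ
Reaction B:
  Bonds broken (reactants):
    O-H: 4 × 446 = 1784
    Σ(broken) = 1784 kJ
  Bonds formed (products):
    H-H: 2 × 421 = 842
    O=O: 1 × 505 = 505
    Σ(formed) = 1347 kJ
  ΔH_B = 1784 − 1347 = +437 kJ
ΔH_A − ΔH_B = −1181 kJ, so reaction A has the more negative ΔH; |ΔH_A − ΔH_B| = 1181 kJ.

Reaction A, by 1181 kJ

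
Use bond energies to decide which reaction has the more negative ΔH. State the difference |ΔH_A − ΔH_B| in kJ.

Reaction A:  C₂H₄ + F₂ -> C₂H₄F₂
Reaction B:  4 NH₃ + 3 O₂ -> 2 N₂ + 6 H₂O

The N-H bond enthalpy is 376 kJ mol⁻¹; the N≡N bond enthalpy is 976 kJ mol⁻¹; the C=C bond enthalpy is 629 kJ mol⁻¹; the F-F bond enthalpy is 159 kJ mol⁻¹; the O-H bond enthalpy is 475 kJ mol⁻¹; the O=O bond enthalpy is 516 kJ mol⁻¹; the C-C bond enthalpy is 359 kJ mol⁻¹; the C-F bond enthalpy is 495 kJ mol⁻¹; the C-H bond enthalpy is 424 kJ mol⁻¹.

Reaction B, by 1031 kJ

Reaction A:
  Bonds broken (reactants):
    C-H: 4 × 424 = 1696
    C=C: 1 × 629 = 629
    F-F: 1 × 159 = 159
    Σ(broken) = 2484 kJ
  Bonds formed (products):
    C-C: 1 × 359 = 359
    C-F: 2 × 495 = 990
    C-H: 4 × 424 = 1696
    Σ(formed) = 3045 kJ
  ΔH_A = 2484 − 3045 = −561 kJ
Reaction B:
  Bonds broken (reactants):
    N-H: 12 × 376 = 4512
    O=O: 3 × 516 = 1548
    Σ(broken) = 6060 kJ
  Bonds formed (products):
    N≡N: 2 × 976 = 1952
    O-H: 12 × 475 = 5700
    Σ(formed) = 7652 kJ
  ΔH_B = 6060 − 7652 = −1592 kJ
ΔH_A − ΔH_B = +1031 kJ, so reaction B has the more negative ΔH; |ΔH_A − ΔH_B| = 1031 kJ.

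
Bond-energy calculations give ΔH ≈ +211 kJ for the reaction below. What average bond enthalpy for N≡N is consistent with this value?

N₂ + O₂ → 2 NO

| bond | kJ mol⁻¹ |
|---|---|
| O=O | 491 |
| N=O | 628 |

Let D be the N≡N bond energy.
Σ(broken) = 1×D + 1×491 = 491 + D
Σ(formed) = 2×628 = 1256
ΔH = Σ(broken) − Σ(formed) = (491 + D) − (1256) = −765 + D
Setting this equal to +211 kJ gives D = 976 kJ/mol.

D(N≡N) ≈ 976 kJ/mol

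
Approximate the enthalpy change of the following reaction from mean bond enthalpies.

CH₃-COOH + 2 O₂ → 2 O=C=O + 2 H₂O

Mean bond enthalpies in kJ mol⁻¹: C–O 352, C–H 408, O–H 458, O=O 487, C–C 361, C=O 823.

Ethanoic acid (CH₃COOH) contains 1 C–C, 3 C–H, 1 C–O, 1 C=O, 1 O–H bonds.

Bonds broken (reactants):
  C–C: 1 × 361 = 361
  C–H: 3 × 408 = 1224
  C–O: 1 × 352 = 352
  C=O: 1 × 823 = 823
  O–H: 1 × 458 = 458
  O=O: 2 × 487 = 974
  Σ(broken) = 4192 kJ
Bonds formed (products):
  C=O: 4 × 823 = 3292
  O–H: 4 × 458 = 1832
  Σ(formed) = 5124 kJ
ΔH = Σ(broken) − Σ(formed) = 4192 − 5124 = −932 kJ

ΔH ≈ −932 kJ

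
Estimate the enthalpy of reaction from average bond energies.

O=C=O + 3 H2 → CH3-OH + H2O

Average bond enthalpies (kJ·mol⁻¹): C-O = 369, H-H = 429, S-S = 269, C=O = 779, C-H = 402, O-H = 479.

Bonds broken (reactants):
  C=O: 2 × 779 = 1558
  H-H: 3 × 429 = 1287
  Σ(broken) = 2845 kJ
Bonds formed (products):
  C-H: 3 × 402 = 1206
  C-O: 1 × 369 = 369
  O-H: 3 × 479 = 1437
  Σ(formed) = 3012 kJ
ΔH = Σ(broken) − Σ(formed) = 2845 − 3012 = −167 kJ

ΔH ≈ −167 kJ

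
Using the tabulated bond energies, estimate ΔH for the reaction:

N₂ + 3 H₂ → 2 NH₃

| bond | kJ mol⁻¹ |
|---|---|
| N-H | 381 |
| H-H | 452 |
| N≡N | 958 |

Bonds broken (reactants):
  H-H: 3 × 452 = 1356
  N≡N: 1 × 958 = 958
  Σ(broken) = 2314 kJ
Bonds formed (products):
  N-H: 6 × 381 = 2286
  Σ(formed) = 2286 kJ
ΔH = Σ(broken) − Σ(formed) = 2314 − 2286 = +28 kJ

ΔH ≈ +28 kJ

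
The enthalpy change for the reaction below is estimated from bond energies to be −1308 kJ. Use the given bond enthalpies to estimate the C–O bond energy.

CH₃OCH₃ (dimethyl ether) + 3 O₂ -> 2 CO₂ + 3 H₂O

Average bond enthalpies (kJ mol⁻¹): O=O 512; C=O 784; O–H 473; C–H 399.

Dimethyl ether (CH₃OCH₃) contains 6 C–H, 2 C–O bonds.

D(C–O) ≈ 368 kJ/mol

Let D be the C–O bond energy.
Σ(broken) = 6×399 + 2×D + 3×512 = 3930 + 2D
Σ(formed) = 4×784 + 6×473 = 5974
ΔH = Σ(broken) − Σ(formed) = (3930 + 2D) − (5974) = −2044 + 2D
Setting this equal to −1308 kJ gives 2D = 736, so D = 368 kJ/mol.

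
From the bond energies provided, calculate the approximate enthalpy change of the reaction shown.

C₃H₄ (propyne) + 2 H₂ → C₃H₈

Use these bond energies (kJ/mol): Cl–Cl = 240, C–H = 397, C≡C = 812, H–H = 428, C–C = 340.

Bonds broken (reactants):
  C≡C: 1 × 812 = 812
  C–C: 1 × 340 = 340
  C–H: 4 × 397 = 1588
  H–H: 2 × 428 = 856
  Σ(broken) = 3596 kJ
Bonds formed (products):
  C–C: 2 × 340 = 680
  C–H: 8 × 397 = 3176
  Σ(formed) = 3856 kJ
ΔH = Σ(broken) − Σ(formed) = 3596 − 3856 = −260 kJ

ΔH ≈ −260 kJ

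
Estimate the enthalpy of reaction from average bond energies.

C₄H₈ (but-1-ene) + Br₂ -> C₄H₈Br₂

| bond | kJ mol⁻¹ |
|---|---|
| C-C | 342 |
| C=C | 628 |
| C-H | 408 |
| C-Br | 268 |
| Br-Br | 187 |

ΔH ≈ −63 kJ

Bonds broken (reactants):
  Br-Br: 1 × 187 = 187
  C-C: 2 × 342 = 684
  C-H: 8 × 408 = 3264
  C=C: 1 × 628 = 628
  Σ(broken) = 4763 kJ
Bonds formed (products):
  C-Br: 2 × 268 = 536
  C-C: 3 × 342 = 1026
  C-H: 8 × 408 = 3264
  Σ(formed) = 4826 kJ
ΔH = Σ(broken) − Σ(formed) = 4763 − 4826 = −63 kJ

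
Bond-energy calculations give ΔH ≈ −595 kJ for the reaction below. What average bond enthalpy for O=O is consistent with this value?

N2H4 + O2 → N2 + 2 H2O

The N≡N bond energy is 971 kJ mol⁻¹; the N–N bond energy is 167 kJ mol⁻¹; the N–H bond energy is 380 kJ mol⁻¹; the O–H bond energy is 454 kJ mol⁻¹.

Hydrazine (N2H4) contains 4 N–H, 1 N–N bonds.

Let D be the O=O bond energy.
Σ(broken) = 4×380 + 1×167 + 1×D = 1687 + D
Σ(formed) = 1×971 + 4×454 = 2787
ΔH = Σ(broken) − Σ(formed) = (1687 + D) − (2787) = −1100 + D
Setting this equal to −595 kJ gives D = 505 kJ/mol.

D(O=O) ≈ 505 kJ/mol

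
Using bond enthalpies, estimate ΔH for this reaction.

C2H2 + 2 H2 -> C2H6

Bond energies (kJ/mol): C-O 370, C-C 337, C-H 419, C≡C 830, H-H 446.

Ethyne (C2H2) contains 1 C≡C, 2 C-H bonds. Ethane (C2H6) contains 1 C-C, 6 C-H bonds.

ΔH ≈ −291 kJ

Bonds broken (reactants):
  C≡C: 1 × 830 = 830
  C-H: 2 × 419 = 838
  H-H: 2 × 446 = 892
  Σ(broken) = 2560 kJ
Bonds formed (products):
  C-C: 1 × 337 = 337
  C-H: 6 × 419 = 2514
  Σ(formed) = 2851 kJ
ΔH = Σ(broken) − Σ(formed) = 2560 − 2851 = −291 kJ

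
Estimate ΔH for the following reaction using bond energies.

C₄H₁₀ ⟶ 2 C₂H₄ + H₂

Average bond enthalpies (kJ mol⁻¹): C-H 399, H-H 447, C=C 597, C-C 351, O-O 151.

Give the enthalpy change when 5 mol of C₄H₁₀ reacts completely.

ΔH = +1050 kJ

Bonds broken (reactants):
  C-C: 3 × 351 = 1053
  C-H: 10 × 399 = 3990
  Σ(broken) = 5043 kJ
Bonds formed (products):
  C-H: 8 × 399 = 3192
  C=C: 2 × 597 = 1194
  H-H: 1 × 447 = 447
  Σ(formed) = 4833 kJ
ΔH = Σ(broken) − Σ(formed) = 5043 − 4833 = +210 kJ
For 5× the reaction as written: 5 × (+210) = +1050 kJ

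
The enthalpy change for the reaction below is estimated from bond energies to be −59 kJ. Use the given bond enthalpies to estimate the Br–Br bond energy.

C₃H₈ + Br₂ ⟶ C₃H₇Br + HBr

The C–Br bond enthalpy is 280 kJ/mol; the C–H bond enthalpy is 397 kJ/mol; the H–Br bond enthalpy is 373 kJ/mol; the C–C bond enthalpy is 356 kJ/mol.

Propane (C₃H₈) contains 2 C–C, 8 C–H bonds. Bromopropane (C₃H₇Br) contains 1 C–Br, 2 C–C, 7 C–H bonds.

D(Br–Br) ≈ 197 kJ/mol

Let D be the Br–Br bond energy.
Σ(broken) = 1×D + 2×356 + 8×397 = 3888 + D
Σ(formed) = 1×280 + 2×356 + 7×397 + 1×373 = 4144
ΔH = Σ(broken) − Σ(formed) = (3888 + D) − (4144) = −256 + D
Setting this equal to −59 kJ gives D = 197 kJ/mol.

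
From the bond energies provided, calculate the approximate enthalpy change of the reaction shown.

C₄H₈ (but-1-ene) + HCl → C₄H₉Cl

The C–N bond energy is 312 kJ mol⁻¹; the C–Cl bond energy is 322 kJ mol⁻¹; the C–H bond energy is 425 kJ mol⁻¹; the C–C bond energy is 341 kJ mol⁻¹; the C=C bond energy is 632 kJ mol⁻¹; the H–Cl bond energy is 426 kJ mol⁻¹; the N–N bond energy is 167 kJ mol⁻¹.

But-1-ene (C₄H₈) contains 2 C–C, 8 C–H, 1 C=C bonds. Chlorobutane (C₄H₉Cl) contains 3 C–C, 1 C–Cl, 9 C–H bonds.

Bonds broken (reactants):
  C–C: 2 × 341 = 682
  C–H: 8 × 425 = 3400
  C=C: 1 × 632 = 632
  H–Cl: 1 × 426 = 426
  Σ(broken) = 5140 kJ
Bonds formed (products):
  C–C: 3 × 341 = 1023
  C–Cl: 1 × 322 = 322
  C–H: 9 × 425 = 3825
  Σ(formed) = 5170 kJ
ΔH = Σ(broken) − Σ(formed) = 5140 − 5170 = −30 kJ

ΔH ≈ −30 kJ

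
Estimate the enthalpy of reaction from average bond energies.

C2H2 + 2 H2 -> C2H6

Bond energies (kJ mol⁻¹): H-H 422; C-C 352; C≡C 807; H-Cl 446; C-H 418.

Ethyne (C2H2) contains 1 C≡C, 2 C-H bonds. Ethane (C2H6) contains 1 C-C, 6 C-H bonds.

Bonds broken (reactants):
  C≡C: 1 × 807 = 807
  C-H: 2 × 418 = 836
  H-H: 2 × 422 = 844
  Σ(broken) = 2487 kJ
Bonds formed (products):
  C-C: 1 × 352 = 352
  C-H: 6 × 418 = 2508
  Σ(formed) = 2860 kJ
ΔH = Σ(broken) − Σ(formed) = 2487 − 2860 = −373 kJ

ΔH ≈ −373 kJ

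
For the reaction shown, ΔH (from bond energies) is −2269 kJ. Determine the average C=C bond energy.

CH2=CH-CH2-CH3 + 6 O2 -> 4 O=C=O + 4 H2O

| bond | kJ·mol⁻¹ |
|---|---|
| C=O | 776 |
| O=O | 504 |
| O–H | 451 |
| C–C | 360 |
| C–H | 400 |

D(C=C) ≈ 603 kJ/mol

Let D be the C=C bond energy.
Σ(broken) = 2×360 + 8×400 + 1×D + 6×504 = 6944 + D
Σ(formed) = 8×776 + 8×451 = 9816
ΔH = Σ(broken) − Σ(formed) = (6944 + D) − (9816) = −2872 + D
Setting this equal to −2269 kJ gives D = 603 kJ/mol.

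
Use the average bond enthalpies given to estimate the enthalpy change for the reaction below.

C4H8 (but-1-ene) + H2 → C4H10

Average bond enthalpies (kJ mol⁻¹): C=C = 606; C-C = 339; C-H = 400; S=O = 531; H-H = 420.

Bonds broken (reactants):
  C-C: 2 × 339 = 678
  C-H: 8 × 400 = 3200
  C=C: 1 × 606 = 606
  H-H: 1 × 420 = 420
  Σ(broken) = 4904 kJ
Bonds formed (products):
  C-C: 3 × 339 = 1017
  C-H: 10 × 400 = 4000
  Σ(formed) = 5017 kJ
ΔH = Σ(broken) − Σ(formed) = 4904 − 5017 = −113 kJ

ΔH ≈ −113 kJ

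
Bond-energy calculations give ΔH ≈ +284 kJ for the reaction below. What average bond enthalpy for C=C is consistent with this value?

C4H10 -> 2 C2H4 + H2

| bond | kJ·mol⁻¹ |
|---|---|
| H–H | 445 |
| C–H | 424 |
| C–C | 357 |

D(C=C) ≈ 595 kJ/mol

Let D be the C=C bond energy.
Σ(broken) = 3×357 + 10×424 = 5311
Σ(formed) = 8×424 + 2×D + 1×445 = 3837 + 2D
ΔH = Σ(broken) − Σ(formed) = (5311) − (3837 + 2D) = +1474 − 2D
Setting this equal to +284 kJ gives 2D = 1190, so D = 595 kJ/mol.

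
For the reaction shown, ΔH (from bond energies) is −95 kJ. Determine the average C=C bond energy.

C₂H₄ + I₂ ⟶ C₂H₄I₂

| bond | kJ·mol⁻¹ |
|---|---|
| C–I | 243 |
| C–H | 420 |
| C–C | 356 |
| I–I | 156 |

Let D be the C=C bond energy.
Σ(broken) = 4×420 + 1×D + 1×156 = 1836 + D
Σ(formed) = 1×356 + 4×420 + 2×243 = 2522
ΔH = Σ(broken) − Σ(formed) = (1836 + D) − (2522) = −686 + D
Setting this equal to −95 kJ gives D = 591 kJ/mol.

D(C=C) ≈ 591 kJ/mol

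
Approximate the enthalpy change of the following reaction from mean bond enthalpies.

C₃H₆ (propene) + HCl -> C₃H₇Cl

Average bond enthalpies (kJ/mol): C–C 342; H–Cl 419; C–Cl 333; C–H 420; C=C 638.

Bonds broken (reactants):
  C–C: 1 × 342 = 342
  C–H: 6 × 420 = 2520
  C=C: 1 × 638 = 638
  H–Cl: 1 × 419 = 419
  Σ(broken) = 3919 kJ
Bonds formed (products):
  C–C: 2 × 342 = 684
  C–Cl: 1 × 333 = 333
  C–H: 7 × 420 = 2940
  Σ(formed) = 3957 kJ
ΔH = Σ(broken) − Σ(formed) = 3919 − 3957 = −38 kJ

ΔH ≈ −38 kJ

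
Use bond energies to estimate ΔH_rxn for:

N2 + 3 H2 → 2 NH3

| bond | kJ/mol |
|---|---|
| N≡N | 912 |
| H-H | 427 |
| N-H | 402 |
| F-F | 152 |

ΔH ≈ −219 kJ

Bonds broken (reactants):
  H-H: 3 × 427 = 1281
  N≡N: 1 × 912 = 912
  Σ(broken) = 2193 kJ
Bonds formed (products):
  N-H: 6 × 402 = 2412
  Σ(formed) = 2412 kJ
ΔH = Σ(broken) − Σ(formed) = 2193 − 2412 = −219 kJ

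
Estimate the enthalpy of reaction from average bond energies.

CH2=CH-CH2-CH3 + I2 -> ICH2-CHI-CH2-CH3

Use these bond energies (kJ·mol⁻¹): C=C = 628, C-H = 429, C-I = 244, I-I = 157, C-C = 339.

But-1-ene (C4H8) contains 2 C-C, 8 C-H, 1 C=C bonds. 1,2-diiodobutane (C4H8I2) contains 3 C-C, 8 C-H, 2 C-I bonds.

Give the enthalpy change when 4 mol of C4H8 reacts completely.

ΔH = −168 kJ

Bonds broken (reactants):
  C-C: 2 × 339 = 678
  C-H: 8 × 429 = 3432
  C=C: 1 × 628 = 628
  I-I: 1 × 157 = 157
  Σ(broken) = 4895 kJ
Bonds formed (products):
  C-C: 3 × 339 = 1017
  C-H: 8 × 429 = 3432
  C-I: 2 × 244 = 488
  Σ(formed) = 4937 kJ
ΔH = Σ(broken) − Σ(formed) = 4895 − 4937 = −42 kJ
For 4× the reaction as written: 4 × (−42) = −168 kJ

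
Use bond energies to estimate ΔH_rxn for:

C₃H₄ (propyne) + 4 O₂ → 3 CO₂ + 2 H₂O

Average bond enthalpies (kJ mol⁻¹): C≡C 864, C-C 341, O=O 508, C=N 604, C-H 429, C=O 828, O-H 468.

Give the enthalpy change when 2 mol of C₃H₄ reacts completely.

ΔH = −3774 kJ

Bonds broken (reactants):
  C≡C: 1 × 864 = 864
  C-C: 1 × 341 = 341
  C-H: 4 × 429 = 1716
  O=O: 4 × 508 = 2032
  Σ(broken) = 4953 kJ
Bonds formed (products):
  C=O: 6 × 828 = 4968
  O-H: 4 × 468 = 1872
  Σ(formed) = 6840 kJ
ΔH = Σ(broken) − Σ(formed) = 4953 − 6840 = −1887 kJ
For 2× the reaction as written: 2 × (−1887) = −3774 kJ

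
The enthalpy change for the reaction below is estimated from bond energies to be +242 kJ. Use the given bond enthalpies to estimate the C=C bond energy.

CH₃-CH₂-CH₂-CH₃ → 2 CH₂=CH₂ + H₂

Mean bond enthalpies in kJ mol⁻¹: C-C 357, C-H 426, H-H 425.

D(C=C) ≈ 628 kJ/mol

Let D be the C=C bond energy.
Σ(broken) = 3×357 + 10×426 = 5331
Σ(formed) = 8×426 + 2×D + 1×425 = 3833 + 2D
ΔH = Σ(broken) − Σ(formed) = (5331) − (3833 + 2D) = +1498 − 2D
Setting this equal to +242 kJ gives 2D = 1256, so D = 628 kJ/mol.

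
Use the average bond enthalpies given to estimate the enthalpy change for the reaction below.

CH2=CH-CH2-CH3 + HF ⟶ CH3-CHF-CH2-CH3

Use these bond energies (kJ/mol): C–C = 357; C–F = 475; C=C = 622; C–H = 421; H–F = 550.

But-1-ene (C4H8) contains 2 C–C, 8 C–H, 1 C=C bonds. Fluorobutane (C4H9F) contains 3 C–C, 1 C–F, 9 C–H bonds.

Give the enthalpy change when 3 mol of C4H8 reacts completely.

Bonds broken (reactants):
  C–C: 2 × 357 = 714
  C–H: 8 × 421 = 3368
  C=C: 1 × 622 = 622
  H–F: 1 × 550 = 550
  Σ(broken) = 5254 kJ
Bonds formed (products):
  C–C: 3 × 357 = 1071
  C–F: 1 × 475 = 475
  C–H: 9 × 421 = 3789
  Σ(formed) = 5335 kJ
ΔH = Σ(broken) − Σ(formed) = 5254 − 5335 = −81 kJ
For 3× the reaction as written: 3 × (−81) = −243 kJ

ΔH = −243 kJ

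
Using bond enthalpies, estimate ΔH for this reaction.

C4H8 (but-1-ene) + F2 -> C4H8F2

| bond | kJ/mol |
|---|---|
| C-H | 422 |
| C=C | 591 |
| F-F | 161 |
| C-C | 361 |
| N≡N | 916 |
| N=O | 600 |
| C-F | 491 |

ΔH ≈ −591 kJ

Bonds broken (reactants):
  C-C: 2 × 361 = 722
  C-H: 8 × 422 = 3376
  C=C: 1 × 591 = 591
  F-F: 1 × 161 = 161
  Σ(broken) = 4850 kJ
Bonds formed (products):
  C-C: 3 × 361 = 1083
  C-F: 2 × 491 = 982
  C-H: 8 × 422 = 3376
  Σ(formed) = 5441 kJ
ΔH = Σ(broken) − Σ(formed) = 4850 − 5441 = −591 kJ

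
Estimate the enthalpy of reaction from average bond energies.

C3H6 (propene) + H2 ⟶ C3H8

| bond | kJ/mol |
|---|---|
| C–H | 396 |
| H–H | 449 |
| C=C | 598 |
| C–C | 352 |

Bonds broken (reactants):
  C–C: 1 × 352 = 352
  C–H: 6 × 396 = 2376
  C=C: 1 × 598 = 598
  H–H: 1 × 449 = 449
  Σ(broken) = 3775 kJ
Bonds formed (products):
  C–C: 2 × 352 = 704
  C–H: 8 × 396 = 3168
  Σ(formed) = 3872 kJ
ΔH = Σ(broken) − Σ(formed) = 3775 − 3872 = −97 kJ

ΔH ≈ −97 kJ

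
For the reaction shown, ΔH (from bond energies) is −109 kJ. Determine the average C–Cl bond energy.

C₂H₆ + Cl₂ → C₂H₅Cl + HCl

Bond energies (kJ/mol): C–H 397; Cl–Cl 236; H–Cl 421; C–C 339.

D(C–Cl) ≈ 321 kJ/mol

Let D be the C–Cl bond energy.
Σ(broken) = 1×339 + 6×397 + 1×236 = 2957
Σ(formed) = 1×339 + 1×D + 5×397 + 1×421 = 2745 + D
ΔH = Σ(broken) − Σ(formed) = (2957) − (2745 + D) = +212 − D
Setting this equal to −109 kJ gives D = 321 kJ/mol.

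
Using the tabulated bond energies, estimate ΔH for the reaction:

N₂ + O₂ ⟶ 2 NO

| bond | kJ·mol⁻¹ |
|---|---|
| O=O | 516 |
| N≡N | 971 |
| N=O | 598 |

ΔH ≈ +291 kJ

Bonds broken (reactants):
  N≡N: 1 × 971 = 971
  O=O: 1 × 516 = 516
  Σ(broken) = 1487 kJ
Bonds formed (products):
  N=O: 2 × 598 = 1196
  Σ(formed) = 1196 kJ
ΔH = Σ(broken) − Σ(formed) = 1487 − 1196 = +291 kJ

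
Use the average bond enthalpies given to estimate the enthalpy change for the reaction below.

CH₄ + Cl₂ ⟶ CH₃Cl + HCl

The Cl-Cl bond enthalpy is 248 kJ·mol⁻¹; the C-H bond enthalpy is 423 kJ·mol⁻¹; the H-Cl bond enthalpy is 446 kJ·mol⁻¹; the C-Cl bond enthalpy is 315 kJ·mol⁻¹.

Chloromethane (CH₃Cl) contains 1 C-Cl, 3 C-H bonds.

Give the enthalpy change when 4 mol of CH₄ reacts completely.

ΔH = −360 kJ

Bonds broken (reactants):
  C-H: 4 × 423 = 1692
  Cl-Cl: 1 × 248 = 248
  Σ(broken) = 1940 kJ
Bonds formed (products):
  C-Cl: 1 × 315 = 315
  C-H: 3 × 423 = 1269
  H-Cl: 1 × 446 = 446
  Σ(formed) = 2030 kJ
ΔH = Σ(broken) − Σ(formed) = 1940 − 2030 = −90 kJ
For 4× the reaction as written: 4 × (−90) = −360 kJ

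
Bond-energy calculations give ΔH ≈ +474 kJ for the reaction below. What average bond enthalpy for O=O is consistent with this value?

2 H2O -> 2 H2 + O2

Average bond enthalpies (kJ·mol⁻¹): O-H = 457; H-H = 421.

Let D be the O=O bond energy.
Σ(broken) = 4×457 = 1828
Σ(formed) = 2×421 + 1×D = 842 + D
ΔH = Σ(broken) − Σ(formed) = (1828) − (842 + D) = +986 − D
Setting this equal to +474 kJ gives D = 512 kJ/mol.

D(O=O) ≈ 512 kJ/mol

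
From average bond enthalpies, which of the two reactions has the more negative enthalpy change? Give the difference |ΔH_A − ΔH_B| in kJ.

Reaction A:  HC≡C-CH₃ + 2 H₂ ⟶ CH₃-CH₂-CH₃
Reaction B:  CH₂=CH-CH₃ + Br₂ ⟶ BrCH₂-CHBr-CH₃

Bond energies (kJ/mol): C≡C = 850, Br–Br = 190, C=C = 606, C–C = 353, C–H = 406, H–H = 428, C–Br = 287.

Reaction A, by 140 kJ

Reaction A:
  Bonds broken (reactants):
    C≡C: 1 × 850 = 850
    C–C: 1 × 353 = 353
    C–H: 4 × 406 = 1624
    H–H: 2 × 428 = 856
    Σ(broken) = 3683 kJ
  Bonds formed (products):
    C–C: 2 × 353 = 706
    C–H: 8 × 406 = 3248
    Σ(formed) = 3954 kJ
  ΔH_A = 3683 − 3954 = −271 kJ
Reaction B:
  Bonds broken (reactants):
    Br–Br: 1 × 190 = 190
    C–C: 1 × 353 = 353
    C–H: 6 × 406 = 2436
    C=C: 1 × 606 = 606
    Σ(broken) = 3585 kJ
  Bonds formed (products):
    C–Br: 2 × 287 = 574
    C–C: 2 × 353 = 706
    C–H: 6 × 406 = 2436
    Σ(formed) = 3716 kJ
  ΔH_B = 3585 − 3716 = −131 kJ
ΔH_A − ΔH_B = −140 kJ, so reaction A has the more negative ΔH; |ΔH_A − ΔH_B| = 140 kJ.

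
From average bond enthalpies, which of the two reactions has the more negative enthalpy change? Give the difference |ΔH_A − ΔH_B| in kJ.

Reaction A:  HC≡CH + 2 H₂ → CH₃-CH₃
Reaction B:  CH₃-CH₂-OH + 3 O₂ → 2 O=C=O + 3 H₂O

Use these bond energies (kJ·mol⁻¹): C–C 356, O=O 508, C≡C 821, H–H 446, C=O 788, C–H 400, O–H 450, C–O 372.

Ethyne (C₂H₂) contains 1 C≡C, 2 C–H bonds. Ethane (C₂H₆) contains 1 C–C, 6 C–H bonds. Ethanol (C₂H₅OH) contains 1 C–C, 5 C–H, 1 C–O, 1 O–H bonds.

Reaction B, by 907 kJ

Reaction A:
  Bonds broken (reactants):
    C≡C: 1 × 821 = 821
    C–H: 2 × 400 = 800
    H–H: 2 × 446 = 892
    Σ(broken) = 2513 kJ
  Bonds formed (products):
    C–C: 1 × 356 = 356
    C–H: 6 × 400 = 2400
    Σ(formed) = 2756 kJ
  ΔH_A = 2513 − 2756 = −243 kJ
Reaction B:
  Bonds broken (reactants):
    C–C: 1 × 356 = 356
    C–H: 5 × 400 = 2000
    C–O: 1 × 372 = 372
    O–H: 1 × 450 = 450
    O=O: 3 × 508 = 1524
    Σ(broken) = 4702 kJ
  Bonds formed (products):
    C=O: 4 × 788 = 3152
    O–H: 6 × 450 = 2700
    Σ(formed) = 5852 kJ
  ΔH_B = 4702 − 5852 = −1150 kJ
ΔH_A − ΔH_B = +907 kJ, so reaction B has the more negative ΔH; |ΔH_A − ΔH_B| = 907 kJ.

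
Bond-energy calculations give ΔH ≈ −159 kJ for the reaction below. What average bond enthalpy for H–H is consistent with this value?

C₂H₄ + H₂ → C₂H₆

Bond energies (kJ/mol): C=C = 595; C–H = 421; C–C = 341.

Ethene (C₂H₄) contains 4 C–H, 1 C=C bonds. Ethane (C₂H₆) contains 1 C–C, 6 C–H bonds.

D(H–H) ≈ 429 kJ/mol

Let D be the H–H bond energy.
Σ(broken) = 4×421 + 1×595 + 1×D = 2279 + D
Σ(formed) = 1×341 + 6×421 = 2867
ΔH = Σ(broken) − Σ(formed) = (2279 + D) − (2867) = −588 + D
Setting this equal to −159 kJ gives D = 429 kJ/mol.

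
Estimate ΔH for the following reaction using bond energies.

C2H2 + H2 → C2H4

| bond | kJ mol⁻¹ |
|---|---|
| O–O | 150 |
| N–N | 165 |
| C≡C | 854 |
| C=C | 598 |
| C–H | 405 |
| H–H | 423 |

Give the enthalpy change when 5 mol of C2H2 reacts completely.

ΔH = −655 kJ

Bonds broken (reactants):
  C≡C: 1 × 854 = 854
  C–H: 2 × 405 = 810
  H–H: 1 × 423 = 423
  Σ(broken) = 2087 kJ
Bonds formed (products):
  C–H: 4 × 405 = 1620
  C=C: 1 × 598 = 598
  Σ(formed) = 2218 kJ
ΔH = Σ(broken) − Σ(formed) = 2087 − 2218 = −131 kJ
For 5× the reaction as written: 5 × (−131) = −655 kJ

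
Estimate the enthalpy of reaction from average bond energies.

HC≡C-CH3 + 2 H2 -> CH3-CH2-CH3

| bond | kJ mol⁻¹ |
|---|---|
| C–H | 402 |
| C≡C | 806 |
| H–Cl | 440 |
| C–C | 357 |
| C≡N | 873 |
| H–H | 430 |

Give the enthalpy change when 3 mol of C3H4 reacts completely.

Bonds broken (reactants):
  C≡C: 1 × 806 = 806
  C–C: 1 × 357 = 357
  C–H: 4 × 402 = 1608
  H–H: 2 × 430 = 860
  Σ(broken) = 3631 kJ
Bonds formed (products):
  C–C: 2 × 357 = 714
  C–H: 8 × 402 = 3216
  Σ(formed) = 3930 kJ
ΔH = Σ(broken) − Σ(formed) = 3631 − 3930 = −299 kJ
For 3× the reaction as written: 3 × (−299) = −897 kJ

ΔH = −897 kJ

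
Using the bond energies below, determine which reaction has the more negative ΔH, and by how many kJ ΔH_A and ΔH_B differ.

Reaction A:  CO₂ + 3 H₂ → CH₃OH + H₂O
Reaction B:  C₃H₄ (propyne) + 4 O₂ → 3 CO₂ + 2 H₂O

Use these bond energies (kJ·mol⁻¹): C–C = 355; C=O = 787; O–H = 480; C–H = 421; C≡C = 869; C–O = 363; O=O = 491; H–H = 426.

Reaction A:
  Bonds broken (reactants):
    C=O: 2 × 787 = 1574
    H–H: 3 × 426 = 1278
    Σ(broken) = 2852 kJ
  Bonds formed (products):
    C–H: 3 × 421 = 1263
    C–O: 1 × 363 = 363
    O–H: 3 × 480 = 1440
    Σ(formed) = 3066 kJ
  ΔH_A = 2852 − 3066 = −214 kJ
Reaction B:
  Bonds broken (reactants):
    C≡C: 1 × 869 = 869
    C–C: 1 × 355 = 355
    C–H: 4 × 421 = 1684
    O=O: 4 × 491 = 1964
    Σ(broken) = 4872 kJ
  Bonds formed (products):
    C=O: 6 × 787 = 4722
    O–H: 4 × 480 = 1920
    Σ(formed) = 6642 kJ
  ΔH_B = 4872 − 6642 = −1770 kJ
ΔH_A − ΔH_B = +1556 kJ, so reaction B has the more negative ΔH; |ΔH_A − ΔH_B| = 1556 kJ.

Reaction B, by 1556 kJ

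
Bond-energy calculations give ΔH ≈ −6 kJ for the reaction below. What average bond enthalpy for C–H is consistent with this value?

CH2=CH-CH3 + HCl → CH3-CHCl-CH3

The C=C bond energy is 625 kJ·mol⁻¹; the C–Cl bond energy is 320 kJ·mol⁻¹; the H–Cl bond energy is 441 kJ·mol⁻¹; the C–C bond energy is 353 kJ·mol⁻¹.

Let D be the C–H bond energy.
Σ(broken) = 1×353 + 6×D + 1×625 + 1×441 = 1419 + 6D
Σ(formed) = 2×353 + 1×320 + 7×D = 1026 + 7D
ΔH = Σ(broken) − Σ(formed) = (1419 + 6D) − (1026 + 7D) = +393 − D
Setting this equal to −6 kJ gives D = 399 kJ/mol.

D(C–H) ≈ 399 kJ/mol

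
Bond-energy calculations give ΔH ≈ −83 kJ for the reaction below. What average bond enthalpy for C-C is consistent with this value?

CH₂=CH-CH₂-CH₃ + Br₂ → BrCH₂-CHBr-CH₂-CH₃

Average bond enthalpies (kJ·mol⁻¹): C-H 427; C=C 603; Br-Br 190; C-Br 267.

D(C-C) ≈ 342 kJ/mol

Let D be the C-C bond energy.
Σ(broken) = 1×190 + 2×D + 8×427 + 1×603 = 4209 + 2D
Σ(formed) = 2×267 + 3×D + 8×427 = 3950 + 3D
ΔH = Σ(broken) − Σ(formed) = (4209 + 2D) − (3950 + 3D) = +259 − D
Setting this equal to −83 kJ gives D = 342 kJ/mol.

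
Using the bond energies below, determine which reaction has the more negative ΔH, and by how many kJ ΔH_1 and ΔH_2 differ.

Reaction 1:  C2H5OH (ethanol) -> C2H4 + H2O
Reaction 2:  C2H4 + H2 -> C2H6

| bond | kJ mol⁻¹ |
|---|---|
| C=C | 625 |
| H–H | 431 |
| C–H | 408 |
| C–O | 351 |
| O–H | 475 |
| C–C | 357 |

Reaction 1:
  Bonds broken (reactants):
    C–C: 1 × 357 = 357
    C–H: 5 × 408 = 2040
    C–O: 1 × 351 = 351
    O–H: 1 × 475 = 475
    Σ(broken) = 3223 kJ
  Bonds formed (products):
    C–H: 4 × 408 = 1632
    C=C: 1 × 625 = 625
    O–H: 2 × 475 = 950
    Σ(formed) = 3207 kJ
  ΔH_1 = 3223 − 3207 = +16 kJ
Reaction 2:
  Bonds broken (reactants):
    C–H: 4 × 408 = 1632
    C=C: 1 × 625 = 625
    H–H: 1 × 431 = 431
    Σ(broken) = 2688 kJ
  Bonds formed (products):
    C–C: 1 × 357 = 357
    C–H: 6 × 408 = 2448
    Σ(formed) = 2805 kJ
  ΔH_2 = 2688 − 2805 = −117 kJ
ΔH_1 − ΔH_2 = +133 kJ, so reaction 2 has the more negative ΔH; |ΔH_1 − ΔH_2| = 133 kJ.

Reaction 2, by 133 kJ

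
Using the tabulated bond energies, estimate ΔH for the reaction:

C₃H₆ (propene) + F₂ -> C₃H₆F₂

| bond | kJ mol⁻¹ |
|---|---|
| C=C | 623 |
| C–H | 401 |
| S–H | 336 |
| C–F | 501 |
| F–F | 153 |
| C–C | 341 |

ΔH ≈ −567 kJ

Bonds broken (reactants):
  C–C: 1 × 341 = 341
  C–H: 6 × 401 = 2406
  C=C: 1 × 623 = 623
  F–F: 1 × 153 = 153
  Σ(broken) = 3523 kJ
Bonds formed (products):
  C–C: 2 × 341 = 682
  C–F: 2 × 501 = 1002
  C–H: 6 × 401 = 2406
  Σ(formed) = 4090 kJ
ΔH = Σ(broken) − Σ(formed) = 3523 − 4090 = −567 kJ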